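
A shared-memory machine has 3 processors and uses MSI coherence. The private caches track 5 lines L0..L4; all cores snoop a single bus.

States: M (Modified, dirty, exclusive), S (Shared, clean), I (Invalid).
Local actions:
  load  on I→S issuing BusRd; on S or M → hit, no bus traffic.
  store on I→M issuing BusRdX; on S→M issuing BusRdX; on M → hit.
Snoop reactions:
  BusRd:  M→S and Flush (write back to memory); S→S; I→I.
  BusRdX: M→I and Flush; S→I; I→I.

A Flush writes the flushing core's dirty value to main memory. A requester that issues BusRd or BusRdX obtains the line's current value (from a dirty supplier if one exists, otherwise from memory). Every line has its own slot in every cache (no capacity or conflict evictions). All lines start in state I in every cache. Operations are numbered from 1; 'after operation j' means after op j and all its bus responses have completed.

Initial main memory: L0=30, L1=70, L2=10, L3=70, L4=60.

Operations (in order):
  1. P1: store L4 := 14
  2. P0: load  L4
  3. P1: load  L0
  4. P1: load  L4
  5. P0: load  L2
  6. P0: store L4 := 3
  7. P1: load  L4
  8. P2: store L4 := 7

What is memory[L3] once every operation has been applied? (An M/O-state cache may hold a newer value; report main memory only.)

  op1 P1: store L4 := 14 → I/M/I on L4; bus BusRdX; mem=60
  op2 P0: load  L4 → S/S/I on L4; bus BusRd Flush; mem=14
  op3 P1: load  L0 → I/S/I on L0; bus BusRd; mem=30
  op4 P1: load  L4 → S/S/I on L4; bus (none); mem=14
  op5 P0: load  L2 → S/I/I on L2; bus BusRd; mem=10
  op6 P0: store L4 := 3 → M/I/I on L4; bus BusRdX; mem=14
  op7 P1: load  L4 → S/S/I on L4; bus BusRd Flush; mem=3
  op8 P2: store L4 := 7 → I/I/M on L4; bus BusRdX; mem=3

memory[L3] = 70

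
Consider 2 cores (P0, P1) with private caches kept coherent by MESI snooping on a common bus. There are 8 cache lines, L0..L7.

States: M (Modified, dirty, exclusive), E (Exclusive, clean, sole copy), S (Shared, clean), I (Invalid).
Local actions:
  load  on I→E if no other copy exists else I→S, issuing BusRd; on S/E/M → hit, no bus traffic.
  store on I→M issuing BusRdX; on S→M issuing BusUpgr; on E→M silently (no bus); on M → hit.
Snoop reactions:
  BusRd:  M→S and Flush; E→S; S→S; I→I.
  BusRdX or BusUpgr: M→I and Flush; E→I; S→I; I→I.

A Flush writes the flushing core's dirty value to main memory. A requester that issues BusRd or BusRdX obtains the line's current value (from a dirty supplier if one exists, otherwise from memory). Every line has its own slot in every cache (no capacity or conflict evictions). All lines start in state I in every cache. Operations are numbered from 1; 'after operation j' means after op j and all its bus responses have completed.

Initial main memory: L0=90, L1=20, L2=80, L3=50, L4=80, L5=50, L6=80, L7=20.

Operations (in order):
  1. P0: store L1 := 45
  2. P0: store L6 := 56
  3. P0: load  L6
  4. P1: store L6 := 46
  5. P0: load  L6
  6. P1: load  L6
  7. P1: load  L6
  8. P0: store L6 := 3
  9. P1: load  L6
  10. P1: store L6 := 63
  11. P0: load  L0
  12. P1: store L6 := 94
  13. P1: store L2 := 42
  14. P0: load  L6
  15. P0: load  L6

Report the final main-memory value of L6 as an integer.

memory[L6] = 94

  op1 P0: store L1 := 45 → M/I on L1; bus BusRdX; mem=20
  op2 P0: store L6 := 56 → M/I on L6; bus BusRdX; mem=80
  op3 P0: load  L6 → M/I on L6; bus (none); mem=80
  op4 P1: store L6 := 46 → I/M on L6; bus BusRdX Flush; mem=56
  op5 P0: load  L6 → S/S on L6; bus BusRd Flush; mem=46
  op6 P1: load  L6 → S/S on L6; bus (none); mem=46
  op7 P1: load  L6 → S/S on L6; bus (none); mem=46
  op8 P0: store L6 := 3 → M/I on L6; bus BusUpgr; mem=46
  op9 P1: load  L6 → S/S on L6; bus BusRd Flush; mem=3
  op10 P1: store L6 := 63 → I/M on L6; bus BusUpgr; mem=3
  op11 P0: load  L0 → E/I on L0; bus BusRd; mem=90
  op12 P1: store L6 := 94 → I/M on L6; bus (none); mem=3
  op13 P1: store L2 := 42 → I/M on L2; bus BusRdX; mem=80
  op14 P0: load  L6 → S/S on L6; bus BusRd Flush; mem=94
  op15 P0: load  L6 → S/S on L6; bus (none); mem=94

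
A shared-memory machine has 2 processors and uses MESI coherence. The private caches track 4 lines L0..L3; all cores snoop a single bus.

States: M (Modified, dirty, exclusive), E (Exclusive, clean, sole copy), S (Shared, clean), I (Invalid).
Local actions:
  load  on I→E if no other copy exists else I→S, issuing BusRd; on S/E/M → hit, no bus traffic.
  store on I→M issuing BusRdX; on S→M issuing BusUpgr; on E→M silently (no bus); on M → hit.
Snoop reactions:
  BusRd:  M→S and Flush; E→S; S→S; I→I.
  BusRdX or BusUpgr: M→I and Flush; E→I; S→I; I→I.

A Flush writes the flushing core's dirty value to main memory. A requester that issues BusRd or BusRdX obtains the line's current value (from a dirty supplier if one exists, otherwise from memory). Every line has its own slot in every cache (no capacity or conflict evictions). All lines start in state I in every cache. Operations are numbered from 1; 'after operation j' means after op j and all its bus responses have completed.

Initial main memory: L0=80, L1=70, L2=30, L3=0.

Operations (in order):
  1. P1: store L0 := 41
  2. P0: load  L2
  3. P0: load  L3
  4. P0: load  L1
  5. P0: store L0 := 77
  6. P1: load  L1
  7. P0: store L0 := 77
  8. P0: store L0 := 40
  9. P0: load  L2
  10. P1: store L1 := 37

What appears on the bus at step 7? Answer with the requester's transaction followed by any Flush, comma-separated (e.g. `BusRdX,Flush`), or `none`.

1. P1: store L0 := 41  bus=[BusRdX]  L0: P0=I P1=M  mem[L0]=80
2. P0: load  L2  bus=[BusRd]  L2: P0=E P1=I  mem[L2]=30
3. P0: load  L3  bus=[BusRd]  L3: P0=E P1=I  mem[L3]=0
4. P0: load  L1  bus=[BusRd]  L1: P0=E P1=I  mem[L1]=70
5. P0: store L0 := 77  bus=[BusRdX,Flush]  L0: P0=M P1=I  mem[L0]=41
6. P1: load  L1  bus=[BusRd]  L1: P0=S P1=S  mem[L1]=70
7. P0: store L0 := 77  bus=[-]  L0: P0=M P1=I  mem[L0]=41
8. P0: store L0 := 40  bus=[-]  L0: P0=M P1=I  mem[L0]=41
9. P0: load  L2  bus=[-]  L2: P0=E P1=I  mem[L2]=30
10. P1: store L1 := 37  bus=[BusUpgr]  L1: P0=I P1=M  mem[L1]=70

bus = none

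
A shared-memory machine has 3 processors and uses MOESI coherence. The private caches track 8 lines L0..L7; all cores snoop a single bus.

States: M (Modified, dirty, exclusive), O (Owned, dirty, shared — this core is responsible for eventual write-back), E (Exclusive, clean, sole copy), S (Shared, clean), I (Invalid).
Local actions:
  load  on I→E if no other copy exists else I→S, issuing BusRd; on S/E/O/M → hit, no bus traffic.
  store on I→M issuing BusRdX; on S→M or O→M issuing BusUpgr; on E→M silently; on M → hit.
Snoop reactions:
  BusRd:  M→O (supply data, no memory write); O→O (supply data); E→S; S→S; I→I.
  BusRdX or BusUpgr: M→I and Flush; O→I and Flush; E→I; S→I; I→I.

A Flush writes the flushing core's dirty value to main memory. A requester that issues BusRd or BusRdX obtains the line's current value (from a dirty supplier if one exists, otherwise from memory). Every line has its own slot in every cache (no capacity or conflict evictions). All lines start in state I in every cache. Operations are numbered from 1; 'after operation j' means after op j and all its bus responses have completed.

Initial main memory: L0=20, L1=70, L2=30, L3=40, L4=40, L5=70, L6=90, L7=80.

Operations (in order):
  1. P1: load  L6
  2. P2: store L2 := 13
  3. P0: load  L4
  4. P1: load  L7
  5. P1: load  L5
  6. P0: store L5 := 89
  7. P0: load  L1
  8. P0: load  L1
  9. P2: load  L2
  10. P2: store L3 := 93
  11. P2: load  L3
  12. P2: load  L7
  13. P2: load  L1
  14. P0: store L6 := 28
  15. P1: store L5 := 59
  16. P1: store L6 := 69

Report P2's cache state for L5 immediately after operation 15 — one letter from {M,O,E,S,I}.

  op1 P1: load  L6 → I/E/I on L6; bus BusRd; mem=90
  op2 P2: store L2 := 13 → I/I/M on L2; bus BusRdX; mem=30
  op3 P0: load  L4 → E/I/I on L4; bus BusRd; mem=40
  op4 P1: load  L7 → I/E/I on L7; bus BusRd; mem=80
  op5 P1: load  L5 → I/E/I on L5; bus BusRd; mem=70
  op6 P0: store L5 := 89 → M/I/I on L5; bus BusRdX; mem=70
  op7 P0: load  L1 → E/I/I on L1; bus BusRd; mem=70
  op8 P0: load  L1 → E/I/I on L1; bus (none); mem=70
  op9 P2: load  L2 → I/I/M on L2; bus (none); mem=30
  op10 P2: store L3 := 93 → I/I/M on L3; bus BusRdX; mem=40
  op11 P2: load  L3 → I/I/M on L3; bus (none); mem=40
  op12 P2: load  L7 → I/S/S on L7; bus BusRd; mem=80
  op13 P2: load  L1 → S/I/S on L1; bus BusRd; mem=70
  op14 P0: store L6 := 28 → M/I/I on L6; bus BusRdX; mem=90
  op15 P1: store L5 := 59 → I/M/I on L5; bus BusRdX Flush; mem=89
  op16 P1: store L6 := 69 → I/M/I on L6; bus BusRdX Flush; mem=28

state = I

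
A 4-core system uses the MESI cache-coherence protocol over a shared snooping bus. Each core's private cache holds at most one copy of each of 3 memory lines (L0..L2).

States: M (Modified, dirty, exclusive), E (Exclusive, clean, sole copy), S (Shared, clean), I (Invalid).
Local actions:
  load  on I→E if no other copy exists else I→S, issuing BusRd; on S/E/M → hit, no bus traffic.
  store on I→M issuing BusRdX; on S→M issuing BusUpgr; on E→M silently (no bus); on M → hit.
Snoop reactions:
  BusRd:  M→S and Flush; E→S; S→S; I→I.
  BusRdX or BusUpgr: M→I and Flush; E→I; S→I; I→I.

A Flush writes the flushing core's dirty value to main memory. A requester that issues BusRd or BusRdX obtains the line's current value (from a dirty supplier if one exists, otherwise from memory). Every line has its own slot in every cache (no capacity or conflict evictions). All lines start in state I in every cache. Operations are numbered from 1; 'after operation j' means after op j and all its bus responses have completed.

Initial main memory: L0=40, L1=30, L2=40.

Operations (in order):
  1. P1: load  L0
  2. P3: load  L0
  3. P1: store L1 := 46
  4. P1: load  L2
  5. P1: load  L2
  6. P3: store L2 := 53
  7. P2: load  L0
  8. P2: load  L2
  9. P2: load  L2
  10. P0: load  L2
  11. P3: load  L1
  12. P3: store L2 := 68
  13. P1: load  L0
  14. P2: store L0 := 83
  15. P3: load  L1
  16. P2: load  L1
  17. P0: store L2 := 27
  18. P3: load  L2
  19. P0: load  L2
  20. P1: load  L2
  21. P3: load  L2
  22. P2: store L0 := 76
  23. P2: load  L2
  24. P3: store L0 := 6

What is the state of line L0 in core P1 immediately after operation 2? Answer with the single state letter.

step 1: P1: load  L0  ⟶  IEII  (L0)  txn=BusRd  M[L0]=40
step 2: P3: load  L0  ⟶  ISIS  (L0)  txn=BusRd  M[L0]=40
step 3: P1: store L1 := 46  ⟶  IMII  (L1)  txn=BusRdX  M[L1]=30
step 4: P1: load  L2  ⟶  IEII  (L2)  txn=BusRd  M[L2]=40
step 5: P1: load  L2  ⟶  IEII  (L2)  txn=∅  M[L2]=40
step 6: P3: store L2 := 53  ⟶  IIIM  (L2)  txn=BusRdX  M[L2]=40
step 7: P2: load  L0  ⟶  ISSS  (L0)  txn=BusRd  M[L0]=40
step 8: P2: load  L2  ⟶  IISS  (L2)  txn=BusRd+Flush  M[L2]=53
step 9: P2: load  L2  ⟶  IISS  (L2)  txn=∅  M[L2]=53
step 10: P0: load  L2  ⟶  SISS  (L2)  txn=BusRd  M[L2]=53
step 11: P3: load  L1  ⟶  ISIS  (L1)  txn=BusRd+Flush  M[L1]=46
step 12: P3: store L2 := 68  ⟶  IIIM  (L2)  txn=BusUpgr  M[L2]=53
step 13: P1: load  L0  ⟶  ISSS  (L0)  txn=∅  M[L0]=40
step 14: P2: store L0 := 83  ⟶  IIMI  (L0)  txn=BusUpgr  M[L0]=40
step 15: P3: load  L1  ⟶  ISIS  (L1)  txn=∅  M[L1]=46
step 16: P2: load  L1  ⟶  ISSS  (L1)  txn=BusRd  M[L1]=46
step 17: P0: store L2 := 27  ⟶  MIII  (L2)  txn=BusRdX+Flush  M[L2]=68
step 18: P3: load  L2  ⟶  SIIS  (L2)  txn=BusRd+Flush  M[L2]=27
step 19: P0: load  L2  ⟶  SIIS  (L2)  txn=∅  M[L2]=27
step 20: P1: load  L2  ⟶  SSIS  (L2)  txn=BusRd  M[L2]=27
step 21: P3: load  L2  ⟶  SSIS  (L2)  txn=∅  M[L2]=27
step 22: P2: store L0 := 76  ⟶  IIMI  (L0)  txn=∅  M[L0]=40
step 23: P2: load  L2  ⟶  SSSS  (L2)  txn=BusRd  M[L2]=27
step 24: P3: store L0 := 6  ⟶  IIIM  (L0)  txn=BusRdX+Flush  M[L0]=76

state = S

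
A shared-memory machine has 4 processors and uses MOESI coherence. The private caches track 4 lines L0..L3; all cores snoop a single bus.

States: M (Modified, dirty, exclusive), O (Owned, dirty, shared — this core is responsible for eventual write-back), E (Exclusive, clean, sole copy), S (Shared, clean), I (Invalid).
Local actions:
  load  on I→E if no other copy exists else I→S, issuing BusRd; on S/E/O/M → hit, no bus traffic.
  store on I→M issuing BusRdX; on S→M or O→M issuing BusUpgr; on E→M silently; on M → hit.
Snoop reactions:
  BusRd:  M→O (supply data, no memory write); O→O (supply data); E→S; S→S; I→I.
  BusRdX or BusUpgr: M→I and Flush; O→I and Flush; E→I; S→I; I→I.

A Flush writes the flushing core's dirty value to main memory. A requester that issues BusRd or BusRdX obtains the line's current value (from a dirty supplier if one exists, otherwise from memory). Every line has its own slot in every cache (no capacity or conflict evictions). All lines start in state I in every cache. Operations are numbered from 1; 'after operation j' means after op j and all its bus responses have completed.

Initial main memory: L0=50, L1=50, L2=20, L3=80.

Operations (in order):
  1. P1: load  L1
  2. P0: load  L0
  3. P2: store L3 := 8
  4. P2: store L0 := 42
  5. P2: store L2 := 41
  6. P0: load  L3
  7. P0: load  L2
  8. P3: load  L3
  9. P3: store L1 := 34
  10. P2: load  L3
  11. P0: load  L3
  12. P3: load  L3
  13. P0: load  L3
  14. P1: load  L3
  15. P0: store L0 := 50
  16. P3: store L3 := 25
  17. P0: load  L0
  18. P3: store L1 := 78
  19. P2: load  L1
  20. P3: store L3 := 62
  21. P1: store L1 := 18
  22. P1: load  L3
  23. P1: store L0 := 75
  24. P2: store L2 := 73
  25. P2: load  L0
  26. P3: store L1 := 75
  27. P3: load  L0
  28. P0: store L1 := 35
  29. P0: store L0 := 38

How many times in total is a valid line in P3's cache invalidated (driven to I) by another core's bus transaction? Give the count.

invalidations = 3

step 1: P1: load  L1  ⟶  IEII  (L1)  txn=BusRd  M[L1]=50
step 2: P0: load  L0  ⟶  EIII  (L0)  txn=BusRd  M[L0]=50
step 3: P2: store L3 := 8  ⟶  IIMI  (L3)  txn=BusRdX  M[L3]=80
step 4: P2: store L0 := 42  ⟶  IIMI  (L0)  txn=BusRdX  M[L0]=50
step 5: P2: store L2 := 41  ⟶  IIMI  (L2)  txn=BusRdX  M[L2]=20
step 6: P0: load  L3  ⟶  SIOI  (L3)  txn=BusRd  M[L3]=80
step 7: P0: load  L2  ⟶  SIOI  (L2)  txn=BusRd  M[L2]=20
step 8: P3: load  L3  ⟶  SIOS  (L3)  txn=BusRd  M[L3]=80
step 9: P3: store L1 := 34  ⟶  IIIM  (L1)  txn=BusRdX  M[L1]=50
step 10: P2: load  L3  ⟶  SIOS  (L3)  txn=∅  M[L3]=80
step 11: P0: load  L3  ⟶  SIOS  (L3)  txn=∅  M[L3]=80
step 12: P3: load  L3  ⟶  SIOS  (L3)  txn=∅  M[L3]=80
step 13: P0: load  L3  ⟶  SIOS  (L3)  txn=∅  M[L3]=80
step 14: P1: load  L3  ⟶  SSOS  (L3)  txn=BusRd  M[L3]=80
step 15: P0: store L0 := 50  ⟶  MIII  (L0)  txn=BusRdX+Flush  M[L0]=42
step 16: P3: store L3 := 25  ⟶  IIIM  (L3)  txn=BusUpgr+Flush  M[L3]=8
step 17: P0: load  L0  ⟶  MIII  (L0)  txn=∅  M[L0]=42
step 18: P3: store L1 := 78  ⟶  IIIM  (L1)  txn=∅  M[L1]=50
step 19: P2: load  L1  ⟶  IISO  (L1)  txn=BusRd  M[L1]=50
step 20: P3: store L3 := 62  ⟶  IIIM  (L3)  txn=∅  M[L3]=8
step 21: P1: store L1 := 18  ⟶  IMII  (L1)  txn=BusRdX+Flush  M[L1]=78
step 22: P1: load  L3  ⟶  ISIO  (L3)  txn=BusRd  M[L3]=8
step 23: P1: store L0 := 75  ⟶  IMII  (L0)  txn=BusRdX+Flush  M[L0]=50
step 24: P2: store L2 := 73  ⟶  IIMI  (L2)  txn=BusUpgr  M[L2]=20
step 25: P2: load  L0  ⟶  IOSI  (L0)  txn=BusRd  M[L0]=50
step 26: P3: store L1 := 75  ⟶  IIIM  (L1)  txn=BusRdX+Flush  M[L1]=18
step 27: P3: load  L0  ⟶  IOSS  (L0)  txn=BusRd  M[L0]=50
step 28: P0: store L1 := 35  ⟶  MIII  (L1)  txn=BusRdX+Flush  M[L1]=75
step 29: P0: store L0 := 38  ⟶  MIII  (L0)  txn=BusRdX+Flush  M[L0]=75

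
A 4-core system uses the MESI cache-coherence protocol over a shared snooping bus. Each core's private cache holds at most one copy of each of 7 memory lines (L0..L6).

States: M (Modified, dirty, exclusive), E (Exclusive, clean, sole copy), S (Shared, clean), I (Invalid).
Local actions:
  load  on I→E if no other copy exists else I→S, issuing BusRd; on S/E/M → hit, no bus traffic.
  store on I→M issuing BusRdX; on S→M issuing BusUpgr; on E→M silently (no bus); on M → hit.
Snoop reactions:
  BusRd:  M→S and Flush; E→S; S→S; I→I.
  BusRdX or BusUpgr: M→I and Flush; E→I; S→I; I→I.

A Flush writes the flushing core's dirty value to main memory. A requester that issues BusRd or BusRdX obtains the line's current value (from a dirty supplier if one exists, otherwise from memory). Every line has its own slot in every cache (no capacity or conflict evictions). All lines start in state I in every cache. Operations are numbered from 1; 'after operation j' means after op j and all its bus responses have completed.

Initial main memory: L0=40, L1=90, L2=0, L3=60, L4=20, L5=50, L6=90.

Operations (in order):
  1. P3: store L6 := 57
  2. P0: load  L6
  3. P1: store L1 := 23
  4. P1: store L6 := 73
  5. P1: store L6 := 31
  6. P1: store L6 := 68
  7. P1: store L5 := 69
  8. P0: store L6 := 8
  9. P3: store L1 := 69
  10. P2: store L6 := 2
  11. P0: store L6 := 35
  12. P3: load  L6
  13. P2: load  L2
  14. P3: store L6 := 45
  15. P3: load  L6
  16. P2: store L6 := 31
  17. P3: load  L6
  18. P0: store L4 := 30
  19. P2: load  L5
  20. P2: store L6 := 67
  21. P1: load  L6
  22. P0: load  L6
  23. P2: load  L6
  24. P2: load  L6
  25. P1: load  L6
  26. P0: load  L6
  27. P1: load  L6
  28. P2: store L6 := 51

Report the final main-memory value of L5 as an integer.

memory[L5] = 69

1. P3: store L6 := 57  bus=[BusRdX]  L6: P0=I P1=I P2=I P3=M  mem[L6]=90
2. P0: load  L6  bus=[BusRd,Flush]  L6: P0=S P1=I P2=I P3=S  mem[L6]=57
3. P1: store L1 := 23  bus=[BusRdX]  L1: P0=I P1=M P2=I P3=I  mem[L1]=90
4. P1: store L6 := 73  bus=[BusRdX]  L6: P0=I P1=M P2=I P3=I  mem[L6]=57
5. P1: store L6 := 31  bus=[-]  L6: P0=I P1=M P2=I P3=I  mem[L6]=57
6. P1: store L6 := 68  bus=[-]  L6: P0=I P1=M P2=I P3=I  mem[L6]=57
7. P1: store L5 := 69  bus=[BusRdX]  L5: P0=I P1=M P2=I P3=I  mem[L5]=50
8. P0: store L6 := 8  bus=[BusRdX,Flush]  L6: P0=M P1=I P2=I P3=I  mem[L6]=68
9. P3: store L1 := 69  bus=[BusRdX,Flush]  L1: P0=I P1=I P2=I P3=M  mem[L1]=23
10. P2: store L6 := 2  bus=[BusRdX,Flush]  L6: P0=I P1=I P2=M P3=I  mem[L6]=8
11. P0: store L6 := 35  bus=[BusRdX,Flush]  L6: P0=M P1=I P2=I P3=I  mem[L6]=2
12. P3: load  L6  bus=[BusRd,Flush]  L6: P0=S P1=I P2=I P3=S  mem[L6]=35
13. P2: load  L2  bus=[BusRd]  L2: P0=I P1=I P2=E P3=I  mem[L2]=0
14. P3: store L6 := 45  bus=[BusUpgr]  L6: P0=I P1=I P2=I P3=M  mem[L6]=35
15. P3: load  L6  bus=[-]  L6: P0=I P1=I P2=I P3=M  mem[L6]=35
16. P2: store L6 := 31  bus=[BusRdX,Flush]  L6: P0=I P1=I P2=M P3=I  mem[L6]=45
17. P3: load  L6  bus=[BusRd,Flush]  L6: P0=I P1=I P2=S P3=S  mem[L6]=31
18. P0: store L4 := 30  bus=[BusRdX]  L4: P0=M P1=I P2=I P3=I  mem[L4]=20
19. P2: load  L5  bus=[BusRd,Flush]  L5: P0=I P1=S P2=S P3=I  mem[L5]=69
20. P2: store L6 := 67  bus=[BusUpgr]  L6: P0=I P1=I P2=M P3=I  mem[L6]=31
21. P1: load  L6  bus=[BusRd,Flush]  L6: P0=I P1=S P2=S P3=I  mem[L6]=67
22. P0: load  L6  bus=[BusRd]  L6: P0=S P1=S P2=S P3=I  mem[L6]=67
23. P2: load  L6  bus=[-]  L6: P0=S P1=S P2=S P3=I  mem[L6]=67
24. P2: load  L6  bus=[-]  L6: P0=S P1=S P2=S P3=I  mem[L6]=67
25. P1: load  L6  bus=[-]  L6: P0=S P1=S P2=S P3=I  mem[L6]=67
26. P0: load  L6  bus=[-]  L6: P0=S P1=S P2=S P3=I  mem[L6]=67
27. P1: load  L6  bus=[-]  L6: P0=S P1=S P2=S P3=I  mem[L6]=67
28. P2: store L6 := 51  bus=[BusUpgr]  L6: P0=I P1=I P2=M P3=I  mem[L6]=67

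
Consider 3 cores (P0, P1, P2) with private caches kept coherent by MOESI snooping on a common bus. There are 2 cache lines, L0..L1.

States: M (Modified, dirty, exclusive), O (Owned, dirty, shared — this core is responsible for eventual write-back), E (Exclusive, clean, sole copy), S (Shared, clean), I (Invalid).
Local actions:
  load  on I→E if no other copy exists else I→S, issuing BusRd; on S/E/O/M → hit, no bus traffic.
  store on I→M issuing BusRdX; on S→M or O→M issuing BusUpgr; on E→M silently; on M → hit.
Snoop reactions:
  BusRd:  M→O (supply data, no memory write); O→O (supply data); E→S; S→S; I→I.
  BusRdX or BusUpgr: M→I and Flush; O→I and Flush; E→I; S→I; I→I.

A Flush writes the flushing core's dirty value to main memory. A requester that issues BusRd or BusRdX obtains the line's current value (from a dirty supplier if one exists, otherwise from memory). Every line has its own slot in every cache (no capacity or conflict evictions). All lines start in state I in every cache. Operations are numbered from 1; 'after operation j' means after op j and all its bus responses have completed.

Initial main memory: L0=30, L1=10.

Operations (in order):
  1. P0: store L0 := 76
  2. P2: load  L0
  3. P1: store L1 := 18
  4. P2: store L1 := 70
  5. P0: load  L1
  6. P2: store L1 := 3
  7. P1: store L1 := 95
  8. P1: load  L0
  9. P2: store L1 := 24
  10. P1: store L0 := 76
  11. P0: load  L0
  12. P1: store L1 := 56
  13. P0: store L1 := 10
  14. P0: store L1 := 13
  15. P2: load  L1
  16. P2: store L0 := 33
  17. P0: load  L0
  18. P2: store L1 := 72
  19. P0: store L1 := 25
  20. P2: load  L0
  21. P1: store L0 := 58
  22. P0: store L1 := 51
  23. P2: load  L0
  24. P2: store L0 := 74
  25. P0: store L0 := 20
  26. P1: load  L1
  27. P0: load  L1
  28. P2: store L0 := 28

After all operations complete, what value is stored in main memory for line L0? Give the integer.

  op1 P0: store L0 := 76 → M/I/I on L0; bus BusRdX; mem=30
  op2 P2: load  L0 → O/I/S on L0; bus BusRd; mem=30
  op3 P1: store L1 := 18 → I/M/I on L1; bus BusRdX; mem=10
  op4 P2: store L1 := 70 → I/I/M on L1; bus BusRdX Flush; mem=18
  op5 P0: load  L1 → S/I/O on L1; bus BusRd; mem=18
  op6 P2: store L1 := 3 → I/I/M on L1; bus BusUpgr; mem=18
  op7 P1: store L1 := 95 → I/M/I on L1; bus BusRdX Flush; mem=3
  op8 P1: load  L0 → O/S/S on L0; bus BusRd; mem=30
  op9 P2: store L1 := 24 → I/I/M on L1; bus BusRdX Flush; mem=95
  op10 P1: store L0 := 76 → I/M/I on L0; bus BusUpgr Flush; mem=76
  op11 P0: load  L0 → S/O/I on L0; bus BusRd; mem=76
  op12 P1: store L1 := 56 → I/M/I on L1; bus BusRdX Flush; mem=24
  op13 P0: store L1 := 10 → M/I/I on L1; bus BusRdX Flush; mem=56
  op14 P0: store L1 := 13 → M/I/I on L1; bus (none); mem=56
  op15 P2: load  L1 → O/I/S on L1; bus BusRd; mem=56
  op16 P2: store L0 := 33 → I/I/M on L0; bus BusRdX Flush; mem=76
  op17 P0: load  L0 → S/I/O on L0; bus BusRd; mem=76
  op18 P2: store L1 := 72 → I/I/M on L1; bus BusUpgr Flush; mem=13
  op19 P0: store L1 := 25 → M/I/I on L1; bus BusRdX Flush; mem=72
  op20 P2: load  L0 → S/I/O on L0; bus (none); mem=76
  op21 P1: store L0 := 58 → I/M/I on L0; bus BusRdX Flush; mem=33
  op22 P0: store L1 := 51 → M/I/I on L1; bus (none); mem=72
  op23 P2: load  L0 → I/O/S on L0; bus BusRd; mem=33
  op24 P2: store L0 := 74 → I/I/M on L0; bus BusUpgr Flush; mem=58
  op25 P0: store L0 := 20 → M/I/I on L0; bus BusRdX Flush; mem=74
  op26 P1: load  L1 → O/S/I on L1; bus BusRd; mem=72
  op27 P0: load  L1 → O/S/I on L1; bus (none); mem=72
  op28 P2: store L0 := 28 → I/I/M on L0; bus BusRdX Flush; mem=20

memory[L0] = 20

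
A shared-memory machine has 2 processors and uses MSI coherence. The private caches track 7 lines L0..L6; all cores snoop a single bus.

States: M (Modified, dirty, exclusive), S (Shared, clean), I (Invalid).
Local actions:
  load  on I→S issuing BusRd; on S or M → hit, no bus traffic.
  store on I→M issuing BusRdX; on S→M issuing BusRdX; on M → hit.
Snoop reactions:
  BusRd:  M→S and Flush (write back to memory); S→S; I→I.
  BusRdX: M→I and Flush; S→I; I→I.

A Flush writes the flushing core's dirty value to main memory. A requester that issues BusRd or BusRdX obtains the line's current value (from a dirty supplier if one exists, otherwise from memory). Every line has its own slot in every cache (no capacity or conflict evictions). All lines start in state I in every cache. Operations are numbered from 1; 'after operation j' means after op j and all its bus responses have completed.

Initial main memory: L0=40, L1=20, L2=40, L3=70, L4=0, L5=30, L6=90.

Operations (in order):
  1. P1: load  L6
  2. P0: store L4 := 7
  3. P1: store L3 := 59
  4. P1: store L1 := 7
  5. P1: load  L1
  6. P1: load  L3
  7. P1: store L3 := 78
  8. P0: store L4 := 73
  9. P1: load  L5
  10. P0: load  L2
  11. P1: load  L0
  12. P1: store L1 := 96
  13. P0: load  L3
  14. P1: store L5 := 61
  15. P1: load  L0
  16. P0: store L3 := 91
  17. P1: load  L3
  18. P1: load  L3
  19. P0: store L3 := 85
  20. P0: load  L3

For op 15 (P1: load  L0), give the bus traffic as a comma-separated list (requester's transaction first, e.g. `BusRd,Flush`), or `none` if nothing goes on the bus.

bus = none

[1] P1: load  L6 | P0:I, P1:S(90) | bus: BusRd
[2] P0: store L4 := 7 | P0:M(7), P1:I | bus: BusRdX
[3] P1: store L3 := 59 | P0:I, P1:M(59) | bus: BusRdX
[4] P1: store L1 := 7 | P0:I, P1:M(7) | bus: BusRdX
[5] P1: load  L1 | P0:I, P1:M(7) | bus: none
[6] P1: load  L3 | P0:I, P1:M(59) | bus: none
[7] P1: store L3 := 78 | P0:I, P1:M(78) | bus: none
[8] P0: store L4 := 73 | P0:M(73), P1:I | bus: none
[9] P1: load  L5 | P0:I, P1:S(30) | bus: BusRd
[10] P0: load  L2 | P0:S(40), P1:I | bus: BusRd
[11] P1: load  L0 | P0:I, P1:S(40) | bus: BusRd
[12] P1: store L1 := 96 | P0:I, P1:M(96) | bus: none
[13] P0: load  L3 | P0:S(78), P1:S(78) | bus: BusRd,Flush
[14] P1: store L5 := 61 | P0:I, P1:M(61) | bus: BusRdX
[15] P1: load  L0 | P0:I, P1:S(40) | bus: none
[16] P0: store L3 := 91 | P0:M(91), P1:I | bus: BusRdX
[17] P1: load  L3 | P0:S(91), P1:S(91) | bus: BusRd,Flush
[18] P1: load  L3 | P0:S(91), P1:S(91) | bus: none
[19] P0: store L3 := 85 | P0:M(85), P1:I | bus: BusRdX
[20] P0: load  L3 | P0:M(85), P1:I | bus: none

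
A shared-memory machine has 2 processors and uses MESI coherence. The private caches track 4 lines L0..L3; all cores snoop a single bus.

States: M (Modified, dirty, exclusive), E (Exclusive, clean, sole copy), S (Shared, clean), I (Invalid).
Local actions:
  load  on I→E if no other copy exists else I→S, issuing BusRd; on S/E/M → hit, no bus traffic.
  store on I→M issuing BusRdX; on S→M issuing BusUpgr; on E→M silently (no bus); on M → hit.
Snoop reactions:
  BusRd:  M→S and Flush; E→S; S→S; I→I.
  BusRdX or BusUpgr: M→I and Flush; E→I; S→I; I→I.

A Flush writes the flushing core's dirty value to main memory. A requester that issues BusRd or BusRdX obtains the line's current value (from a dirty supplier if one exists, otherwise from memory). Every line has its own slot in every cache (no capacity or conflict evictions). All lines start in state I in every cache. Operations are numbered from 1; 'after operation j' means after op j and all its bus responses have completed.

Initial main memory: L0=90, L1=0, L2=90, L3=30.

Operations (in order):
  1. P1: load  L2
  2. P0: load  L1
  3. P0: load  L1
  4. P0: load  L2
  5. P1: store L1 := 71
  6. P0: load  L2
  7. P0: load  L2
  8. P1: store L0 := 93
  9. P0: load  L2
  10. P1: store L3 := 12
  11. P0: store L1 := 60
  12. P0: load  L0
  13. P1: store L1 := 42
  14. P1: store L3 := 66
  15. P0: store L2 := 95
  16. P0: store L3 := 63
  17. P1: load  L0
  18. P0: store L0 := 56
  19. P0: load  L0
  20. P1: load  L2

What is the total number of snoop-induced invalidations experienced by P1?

[1] P1: load  L2 | P0:I, P1:E(90) | bus: BusRd
[2] P0: load  L1 | P0:E(0), P1:I | bus: BusRd
[3] P0: load  L1 | P0:E(0), P1:I | bus: none
[4] P0: load  L2 | P0:S(90), P1:S(90) | bus: BusRd
[5] P1: store L1 := 71 | P0:I, P1:M(71) | bus: BusRdX
[6] P0: load  L2 | P0:S(90), P1:S(90) | bus: none
[7] P0: load  L2 | P0:S(90), P1:S(90) | bus: none
[8] P1: store L0 := 93 | P0:I, P1:M(93) | bus: BusRdX
[9] P0: load  L2 | P0:S(90), P1:S(90) | bus: none
[10] P1: store L3 := 12 | P0:I, P1:M(12) | bus: BusRdX
[11] P0: store L1 := 60 | P0:M(60), P1:I | bus: BusRdX,Flush
[12] P0: load  L0 | P0:S(93), P1:S(93) | bus: BusRd,Flush
[13] P1: store L1 := 42 | P0:I, P1:M(42) | bus: BusRdX,Flush
[14] P1: store L3 := 66 | P0:I, P1:M(66) | bus: none
[15] P0: store L2 := 95 | P0:M(95), P1:I | bus: BusUpgr
[16] P0: store L3 := 63 | P0:M(63), P1:I | bus: BusRdX,Flush
[17] P1: load  L0 | P0:S(93), P1:S(93) | bus: none
[18] P0: store L0 := 56 | P0:M(56), P1:I | bus: BusUpgr
[19] P0: load  L0 | P0:M(56), P1:I | bus: none
[20] P1: load  L2 | P0:S(95), P1:S(95) | bus: BusRd,Flush

invalidations = 4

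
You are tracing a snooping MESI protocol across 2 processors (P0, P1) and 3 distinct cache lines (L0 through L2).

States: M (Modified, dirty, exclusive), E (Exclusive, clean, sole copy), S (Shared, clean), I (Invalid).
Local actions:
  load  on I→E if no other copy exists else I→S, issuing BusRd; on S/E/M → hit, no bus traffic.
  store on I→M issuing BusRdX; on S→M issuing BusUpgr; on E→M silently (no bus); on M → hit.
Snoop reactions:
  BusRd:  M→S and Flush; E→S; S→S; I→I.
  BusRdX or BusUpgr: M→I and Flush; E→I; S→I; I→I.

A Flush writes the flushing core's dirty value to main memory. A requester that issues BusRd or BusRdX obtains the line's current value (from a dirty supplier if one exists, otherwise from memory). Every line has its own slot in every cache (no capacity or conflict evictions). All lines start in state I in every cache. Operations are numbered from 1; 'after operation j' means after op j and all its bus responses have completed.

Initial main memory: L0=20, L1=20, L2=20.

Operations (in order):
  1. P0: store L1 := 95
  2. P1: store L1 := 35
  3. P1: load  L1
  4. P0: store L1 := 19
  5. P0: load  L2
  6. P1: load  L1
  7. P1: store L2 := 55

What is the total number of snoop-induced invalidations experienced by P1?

invalidations = 1

[1] P0: store L1 := 95 | P0:M(95), P1:I | bus: BusRdX
[2] P1: store L1 := 35 | P0:I, P1:M(35) | bus: BusRdX,Flush
[3] P1: load  L1 | P0:I, P1:M(35) | bus: none
[4] P0: store L1 := 19 | P0:M(19), P1:I | bus: BusRdX,Flush
[5] P0: load  L2 | P0:E(20), P1:I | bus: BusRd
[6] P1: load  L1 | P0:S(19), P1:S(19) | bus: BusRd,Flush
[7] P1: store L2 := 55 | P0:I, P1:M(55) | bus: BusRdX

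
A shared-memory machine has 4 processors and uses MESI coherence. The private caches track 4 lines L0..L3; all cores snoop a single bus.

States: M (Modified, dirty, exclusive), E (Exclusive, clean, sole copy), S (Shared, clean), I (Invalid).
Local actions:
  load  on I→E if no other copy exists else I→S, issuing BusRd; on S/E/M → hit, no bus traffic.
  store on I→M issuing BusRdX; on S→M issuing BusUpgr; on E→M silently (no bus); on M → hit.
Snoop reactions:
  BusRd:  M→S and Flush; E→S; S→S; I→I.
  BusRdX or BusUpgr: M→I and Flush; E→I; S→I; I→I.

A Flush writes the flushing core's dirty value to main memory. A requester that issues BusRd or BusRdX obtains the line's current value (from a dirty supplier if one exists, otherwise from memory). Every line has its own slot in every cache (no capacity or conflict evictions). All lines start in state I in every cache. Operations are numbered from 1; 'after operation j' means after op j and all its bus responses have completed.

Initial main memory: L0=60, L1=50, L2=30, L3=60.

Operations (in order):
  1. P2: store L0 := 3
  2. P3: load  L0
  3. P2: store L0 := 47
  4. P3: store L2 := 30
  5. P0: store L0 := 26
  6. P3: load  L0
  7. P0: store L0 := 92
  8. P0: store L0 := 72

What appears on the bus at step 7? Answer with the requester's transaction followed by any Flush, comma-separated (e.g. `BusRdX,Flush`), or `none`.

bus = BusUpgr

1. P2: store L0 := 3  bus=[BusRdX]  L0: P0=I P1=I P2=M P3=I  mem[L0]=60
2. P3: load  L0  bus=[BusRd,Flush]  L0: P0=I P1=I P2=S P3=S  mem[L0]=3
3. P2: store L0 := 47  bus=[BusUpgr]  L0: P0=I P1=I P2=M P3=I  mem[L0]=3
4. P3: store L2 := 30  bus=[BusRdX]  L2: P0=I P1=I P2=I P3=M  mem[L2]=30
5. P0: store L0 := 26  bus=[BusRdX,Flush]  L0: P0=M P1=I P2=I P3=I  mem[L0]=47
6. P3: load  L0  bus=[BusRd,Flush]  L0: P0=S P1=I P2=I P3=S  mem[L0]=26
7. P0: store L0 := 92  bus=[BusUpgr]  L0: P0=M P1=I P2=I P3=I  mem[L0]=26
8. P0: store L0 := 72  bus=[-]  L0: P0=M P1=I P2=I P3=I  mem[L0]=26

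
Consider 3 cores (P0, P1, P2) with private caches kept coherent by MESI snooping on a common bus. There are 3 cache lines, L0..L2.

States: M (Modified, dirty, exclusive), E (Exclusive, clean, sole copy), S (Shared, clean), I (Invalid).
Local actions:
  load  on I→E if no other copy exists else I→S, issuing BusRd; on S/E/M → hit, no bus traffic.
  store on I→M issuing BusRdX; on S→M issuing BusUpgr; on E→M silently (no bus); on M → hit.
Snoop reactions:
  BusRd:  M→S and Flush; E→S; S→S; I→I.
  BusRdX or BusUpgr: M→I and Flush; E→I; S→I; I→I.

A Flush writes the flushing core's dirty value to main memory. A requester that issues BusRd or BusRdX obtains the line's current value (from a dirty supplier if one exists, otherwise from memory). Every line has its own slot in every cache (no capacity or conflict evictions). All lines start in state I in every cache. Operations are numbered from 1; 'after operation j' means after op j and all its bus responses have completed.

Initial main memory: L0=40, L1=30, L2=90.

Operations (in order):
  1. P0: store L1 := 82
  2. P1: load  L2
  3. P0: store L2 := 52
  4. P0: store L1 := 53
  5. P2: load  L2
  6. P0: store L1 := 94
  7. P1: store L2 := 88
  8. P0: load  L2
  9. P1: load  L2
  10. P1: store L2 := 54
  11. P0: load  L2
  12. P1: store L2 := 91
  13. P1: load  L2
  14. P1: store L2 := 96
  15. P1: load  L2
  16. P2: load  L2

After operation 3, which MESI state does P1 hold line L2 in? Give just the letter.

  op1 P0: store L1 := 82 → M/I/I on L1; bus BusRdX; mem=30
  op2 P1: load  L2 → I/E/I on L2; bus BusRd; mem=90
  op3 P0: store L2 := 52 → M/I/I on L2; bus BusRdX; mem=90
  op4 P0: store L1 := 53 → M/I/I on L1; bus (none); mem=30
  op5 P2: load  L2 → S/I/S on L2; bus BusRd Flush; mem=52
  op6 P0: store L1 := 94 → M/I/I on L1; bus (none); mem=30
  op7 P1: store L2 := 88 → I/M/I on L2; bus BusRdX; mem=52
  op8 P0: load  L2 → S/S/I on L2; bus BusRd Flush; mem=88
  op9 P1: load  L2 → S/S/I on L2; bus (none); mem=88
  op10 P1: store L2 := 54 → I/M/I on L2; bus BusUpgr; mem=88
  op11 P0: load  L2 → S/S/I on L2; bus BusRd Flush; mem=54
  op12 P1: store L2 := 91 → I/M/I on L2; bus BusUpgr; mem=54
  op13 P1: load  L2 → I/M/I on L2; bus (none); mem=54
  op14 P1: store L2 := 96 → I/M/I on L2; bus (none); mem=54
  op15 P1: load  L2 → I/M/I on L2; bus (none); mem=54
  op16 P2: load  L2 → I/S/S on L2; bus BusRd Flush; mem=96

state = I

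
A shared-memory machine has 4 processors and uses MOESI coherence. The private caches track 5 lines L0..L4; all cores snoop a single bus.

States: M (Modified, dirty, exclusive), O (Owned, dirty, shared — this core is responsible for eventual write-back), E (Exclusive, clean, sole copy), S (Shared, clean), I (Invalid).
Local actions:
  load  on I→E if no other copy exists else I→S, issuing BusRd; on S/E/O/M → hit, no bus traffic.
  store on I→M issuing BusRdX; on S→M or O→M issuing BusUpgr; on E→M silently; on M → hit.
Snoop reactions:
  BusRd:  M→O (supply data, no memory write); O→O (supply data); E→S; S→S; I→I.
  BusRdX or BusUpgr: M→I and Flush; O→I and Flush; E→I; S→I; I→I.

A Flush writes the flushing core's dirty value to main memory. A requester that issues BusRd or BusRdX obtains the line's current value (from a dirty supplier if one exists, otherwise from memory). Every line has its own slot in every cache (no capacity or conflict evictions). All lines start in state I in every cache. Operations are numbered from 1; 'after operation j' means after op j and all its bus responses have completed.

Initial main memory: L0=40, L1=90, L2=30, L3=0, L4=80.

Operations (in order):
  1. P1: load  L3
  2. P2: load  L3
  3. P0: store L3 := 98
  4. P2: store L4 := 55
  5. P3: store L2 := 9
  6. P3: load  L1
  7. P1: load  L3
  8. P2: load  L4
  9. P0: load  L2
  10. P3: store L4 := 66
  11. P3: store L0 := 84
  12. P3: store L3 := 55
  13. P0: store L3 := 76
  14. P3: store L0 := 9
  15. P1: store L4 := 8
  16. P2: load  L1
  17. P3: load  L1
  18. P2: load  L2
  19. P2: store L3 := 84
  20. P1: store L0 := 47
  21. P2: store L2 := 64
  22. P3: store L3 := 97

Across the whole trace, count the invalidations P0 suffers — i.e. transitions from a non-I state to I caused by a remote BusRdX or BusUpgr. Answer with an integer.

step 1: P1: load  L3  ⟶  IEII  (L3)  txn=BusRd  M[L3]=0
step 2: P2: load  L3  ⟶  ISSI  (L3)  txn=BusRd  M[L3]=0
step 3: P0: store L3 := 98  ⟶  MIII  (L3)  txn=BusRdX  M[L3]=0
step 4: P2: store L4 := 55  ⟶  IIMI  (L4)  txn=BusRdX  M[L4]=80
step 5: P3: store L2 := 9  ⟶  IIIM  (L2)  txn=BusRdX  M[L2]=30
step 6: P3: load  L1  ⟶  IIIE  (L1)  txn=BusRd  M[L1]=90
step 7: P1: load  L3  ⟶  OSII  (L3)  txn=BusRd  M[L3]=0
step 8: P2: load  L4  ⟶  IIMI  (L4)  txn=∅  M[L4]=80
step 9: P0: load  L2  ⟶  SIIO  (L2)  txn=BusRd  M[L2]=30
step 10: P3: store L4 := 66  ⟶  IIIM  (L4)  txn=BusRdX+Flush  M[L4]=55
step 11: P3: store L0 := 84  ⟶  IIIM  (L0)  txn=BusRdX  M[L0]=40
step 12: P3: store L3 := 55  ⟶  IIIM  (L3)  txn=BusRdX+Flush  M[L3]=98
step 13: P0: store L3 := 76  ⟶  MIII  (L3)  txn=BusRdX+Flush  M[L3]=55
step 14: P3: store L0 := 9  ⟶  IIIM  (L0)  txn=∅  M[L0]=40
step 15: P1: store L4 := 8  ⟶  IMII  (L4)  txn=BusRdX+Flush  M[L4]=66
step 16: P2: load  L1  ⟶  IISS  (L1)  txn=BusRd  M[L1]=90
step 17: P3: load  L1  ⟶  IISS  (L1)  txn=∅  M[L1]=90
step 18: P2: load  L2  ⟶  SISO  (L2)  txn=BusRd  M[L2]=30
step 19: P2: store L3 := 84  ⟶  IIMI  (L3)  txn=BusRdX+Flush  M[L3]=76
step 20: P1: store L0 := 47  ⟶  IMII  (L0)  txn=BusRdX+Flush  M[L0]=9
step 21: P2: store L2 := 64  ⟶  IIMI  (L2)  txn=BusUpgr+Flush  M[L2]=9
step 22: P3: store L3 := 97  ⟶  IIIM  (L3)  txn=BusRdX+Flush  M[L3]=84

invalidations = 3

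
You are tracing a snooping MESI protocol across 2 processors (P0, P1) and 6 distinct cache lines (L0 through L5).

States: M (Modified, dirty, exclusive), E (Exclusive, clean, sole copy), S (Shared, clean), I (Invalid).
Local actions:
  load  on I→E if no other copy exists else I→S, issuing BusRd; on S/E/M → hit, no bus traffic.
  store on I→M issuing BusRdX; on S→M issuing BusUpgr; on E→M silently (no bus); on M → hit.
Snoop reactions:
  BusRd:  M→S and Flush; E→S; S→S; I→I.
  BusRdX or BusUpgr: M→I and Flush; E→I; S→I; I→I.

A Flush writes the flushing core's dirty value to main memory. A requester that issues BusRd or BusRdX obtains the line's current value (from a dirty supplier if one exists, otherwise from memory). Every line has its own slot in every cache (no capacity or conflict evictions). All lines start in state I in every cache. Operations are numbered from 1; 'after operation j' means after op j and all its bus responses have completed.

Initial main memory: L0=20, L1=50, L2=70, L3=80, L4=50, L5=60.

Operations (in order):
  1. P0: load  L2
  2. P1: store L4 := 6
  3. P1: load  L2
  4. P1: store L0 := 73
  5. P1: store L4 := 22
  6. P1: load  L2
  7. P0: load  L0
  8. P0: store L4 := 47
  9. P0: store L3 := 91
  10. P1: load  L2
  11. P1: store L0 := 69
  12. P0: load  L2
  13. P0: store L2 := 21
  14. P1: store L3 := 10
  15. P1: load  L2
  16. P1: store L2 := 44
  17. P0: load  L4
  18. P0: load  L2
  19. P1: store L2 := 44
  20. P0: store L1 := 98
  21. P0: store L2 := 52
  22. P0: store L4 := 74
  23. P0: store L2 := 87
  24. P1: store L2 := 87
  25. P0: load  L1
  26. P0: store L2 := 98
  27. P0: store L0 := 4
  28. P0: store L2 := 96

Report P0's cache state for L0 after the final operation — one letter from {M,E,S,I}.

[1] P0: load  L2 | P0:E(70), P1:I | bus: BusRd
[2] P1: store L4 := 6 | P0:I, P1:M(6) | bus: BusRdX
[3] P1: load  L2 | P0:S(70), P1:S(70) | bus: BusRd
[4] P1: store L0 := 73 | P0:I, P1:M(73) | bus: BusRdX
[5] P1: store L4 := 22 | P0:I, P1:M(22) | bus: none
[6] P1: load  L2 | P0:S(70), P1:S(70) | bus: none
[7] P0: load  L0 | P0:S(73), P1:S(73) | bus: BusRd,Flush
[8] P0: store L4 := 47 | P0:M(47), P1:I | bus: BusRdX,Flush
[9] P0: store L3 := 91 | P0:M(91), P1:I | bus: BusRdX
[10] P1: load  L2 | P0:S(70), P1:S(70) | bus: none
[11] P1: store L0 := 69 | P0:I, P1:M(69) | bus: BusUpgr
[12] P0: load  L2 | P0:S(70), P1:S(70) | bus: none
[13] P0: store L2 := 21 | P0:M(21), P1:I | bus: BusUpgr
[14] P1: store L3 := 10 | P0:I, P1:M(10) | bus: BusRdX,Flush
[15] P1: load  L2 | P0:S(21), P1:S(21) | bus: BusRd,Flush
[16] P1: store L2 := 44 | P0:I, P1:M(44) | bus: BusUpgr
[17] P0: load  L4 | P0:M(47), P1:I | bus: none
[18] P0: load  L2 | P0:S(44), P1:S(44) | bus: BusRd,Flush
[19] P1: store L2 := 44 | P0:I, P1:M(44) | bus: BusUpgr
[20] P0: store L1 := 98 | P0:M(98), P1:I | bus: BusRdX
[21] P0: store L2 := 52 | P0:M(52), P1:I | bus: BusRdX,Flush
[22] P0: store L4 := 74 | P0:M(74), P1:I | bus: none
[23] P0: store L2 := 87 | P0:M(87), P1:I | bus: none
[24] P1: store L2 := 87 | P0:I, P1:M(87) | bus: BusRdX,Flush
[25] P0: load  L1 | P0:M(98), P1:I | bus: none
[26] P0: store L2 := 98 | P0:M(98), P1:I | bus: BusRdX,Flush
[27] P0: store L0 := 4 | P0:M(4), P1:I | bus: BusRdX,Flush
[28] P0: store L2 := 96 | P0:M(96), P1:I | bus: none

state = M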